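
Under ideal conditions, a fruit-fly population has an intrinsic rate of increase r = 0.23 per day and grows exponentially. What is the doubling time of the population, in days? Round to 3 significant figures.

3.01 days

Doubling time t_d = ln(2)/r = 0.6931/0.23 = 3.0137.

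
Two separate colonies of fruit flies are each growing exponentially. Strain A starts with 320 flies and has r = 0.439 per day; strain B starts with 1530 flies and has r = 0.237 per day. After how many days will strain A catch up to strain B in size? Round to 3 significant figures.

Set 320·e^(0.439t) = 1530·e^(0.237t).
e^((0.439 − 0.237)t) = 1530/320 → e^(0.202·t) = 4.7812.
0.202·t = ln(4.7812) = 1.5647, so t = 1.5647/0.202 = 7.746.

7.75 days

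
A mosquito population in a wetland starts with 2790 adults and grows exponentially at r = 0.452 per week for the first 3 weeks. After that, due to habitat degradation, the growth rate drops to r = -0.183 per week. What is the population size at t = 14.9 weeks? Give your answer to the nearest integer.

Phase 1: N(3) = 2790·e^(0.452×3) = 2790·e^1.356 = 10827.
Phase 2 runs for 14.9 − 3 = 11.9 weeks at r = -0.183.
N(14.9) = 10827·e^(-0.183×11.9) = 10827·e^-2.178 = 1226.72.

1227 adults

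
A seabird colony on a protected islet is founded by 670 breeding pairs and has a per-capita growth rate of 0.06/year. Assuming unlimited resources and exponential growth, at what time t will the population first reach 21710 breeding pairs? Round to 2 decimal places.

Set N₀·e^(rt) = 21710: e^(0.06·t) = 21710/670 = 32.403.
0.06·t = ln(32.403) = 3.4783, so t = 3.4783/0.06 = 57.971.

57.97 years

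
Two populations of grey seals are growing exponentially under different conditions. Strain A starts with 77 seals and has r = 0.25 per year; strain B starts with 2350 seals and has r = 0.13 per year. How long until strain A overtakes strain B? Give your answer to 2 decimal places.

Set 77·e^(0.25t) = 2350·e^(0.13t).
e^((0.25 − 0.13)t) = 2350/77 → e^(0.12·t) = 30.519.
0.12·t = ln(30.519) = 3.4184, so t = 3.4184/0.12 = 28.486.

28.49 years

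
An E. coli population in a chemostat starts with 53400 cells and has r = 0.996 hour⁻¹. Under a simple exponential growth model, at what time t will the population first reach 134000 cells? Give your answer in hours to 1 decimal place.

0.9 hours

Set N₀·e^(rt) = 134000: e^(0.996·t) = 134000/53400 = 2.5094.
0.996·t = ln(2.5094) = 0.92003, so t = 0.92003/0.996 = 0.92372.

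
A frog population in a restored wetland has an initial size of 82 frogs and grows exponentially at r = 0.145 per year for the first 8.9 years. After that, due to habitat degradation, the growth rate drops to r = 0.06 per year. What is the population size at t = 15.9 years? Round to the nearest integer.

Phase 1: N(8.9) = 82·e^(0.145×8.9) = 82·e^1.29 = 298.037.
Phase 2 runs for 15.9 − 8.9 = 7 years at r = 0.06.
N(15.9) = 298.037·e^(0.06×7) = 298.037·e^0.42 = 453.602.

454 frogs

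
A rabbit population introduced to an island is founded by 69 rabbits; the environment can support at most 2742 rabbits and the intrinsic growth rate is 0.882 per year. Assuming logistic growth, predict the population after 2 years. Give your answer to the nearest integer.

359 rabbits

A = (K − N₀)/N₀ = (2742 − 69)/69 = 38.739.
N(t) = K/(1 + A·e^(−rt)) = 2742/(1 + 38.739×e^(−0.882×2)).
e^(−1.764) = 0.17136; denominator = 1 + 38.739×0.17136 = 7.6383.
N = 2742/7.6383 = 358.982.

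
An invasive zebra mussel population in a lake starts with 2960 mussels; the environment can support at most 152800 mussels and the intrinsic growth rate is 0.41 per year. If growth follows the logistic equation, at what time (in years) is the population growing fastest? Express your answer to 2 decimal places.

Logistic growth is fastest at N = K/2 = 76400.
A = (K − N₀)/N₀ = 50.622. Set K/(1 + A·e^(−rt)) = K/2 → A·e^(−rt) = 1.
e^(−0.41t) = 1/50.622 = 0.0197544, so t = ln(50.622)/0.41 = 3.9244/0.41 = 9.5717.

9.57 years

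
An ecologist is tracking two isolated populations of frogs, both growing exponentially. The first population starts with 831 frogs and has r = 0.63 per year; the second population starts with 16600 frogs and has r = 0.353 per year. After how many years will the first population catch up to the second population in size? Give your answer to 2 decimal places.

Set 831·e^(0.63t) = 16600·e^(0.353t).
e^((0.63 − 0.353)t) = 16600/831 → e^(0.277·t) = 19.976.
0.277·t = ln(19.976) = 2.9945, so t = 2.9945/0.277 = 10.811.

10.81 years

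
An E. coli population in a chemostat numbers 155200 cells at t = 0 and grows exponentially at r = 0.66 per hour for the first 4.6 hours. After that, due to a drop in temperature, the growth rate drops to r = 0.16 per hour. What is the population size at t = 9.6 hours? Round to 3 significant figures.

7190000 cells

Phase 1: N(4.6) = 155200·e^(0.66×4.6) = 155200·e^3.036 = 3.231542×10^6.
Phase 2 runs for 9.6 − 4.6 = 5 hours at r = 0.16.
N(9.6) = 3.231542×10^6·e^(0.16×5) = 3.231542×10^6·e^0.8 = 7.191928×10^6.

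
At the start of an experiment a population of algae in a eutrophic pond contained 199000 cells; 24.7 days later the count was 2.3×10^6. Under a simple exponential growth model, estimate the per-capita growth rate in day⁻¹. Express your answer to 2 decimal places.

From N(t) = N₀·e^(rt): e^(r·24.7) = 2.3×10^6/199000 = 11.558.
r·24.7 = ln(11.558) = 2.4474, so r = 2.4474/24.7 = 0.099083.

0.10 per day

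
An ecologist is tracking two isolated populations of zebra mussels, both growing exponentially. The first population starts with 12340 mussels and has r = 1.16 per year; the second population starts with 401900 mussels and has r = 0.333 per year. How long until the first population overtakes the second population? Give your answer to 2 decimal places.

4.21 years

Set 12340·e^(1.16t) = 401900·e^(0.333t).
e^((1.16 − 0.333)t) = 401900/12340 → e^(0.827·t) = 32.569.
0.827·t = ln(32.569) = 3.4834, so t = 3.4834/0.827 = 4.212.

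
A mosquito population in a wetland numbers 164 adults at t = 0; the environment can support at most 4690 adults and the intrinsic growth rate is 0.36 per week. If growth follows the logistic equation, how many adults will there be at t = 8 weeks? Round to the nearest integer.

A = (K − N₀)/N₀ = (4690 − 164)/164 = 27.598.
N(t) = K/(1 + A·e^(−rt)) = 4690/(1 + 27.598×e^(−0.36×8)).
e^(−2.88) = 0.056135; denominator = 1 + 27.598×0.056135 = 2.5492.
N = 4690/2.5492 = 1839.81.

1840 adults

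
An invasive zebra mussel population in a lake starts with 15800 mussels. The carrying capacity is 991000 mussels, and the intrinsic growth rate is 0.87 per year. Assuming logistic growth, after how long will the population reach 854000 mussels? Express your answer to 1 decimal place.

6.8 years

A = (K − N₀)/N₀ = (991000 − 15800)/15800 = 61.722.
Solve 991000/(1 + 61.722·e^(−0.87t)) = 854000: 1 + 61.722·e^(−0.87t) = 1.1604, so e^(−0.87t) = 0.00259912.
−0.87·t = ln(0.00259912) = -5.9526, so t = 5.9526/0.87 = 6.842.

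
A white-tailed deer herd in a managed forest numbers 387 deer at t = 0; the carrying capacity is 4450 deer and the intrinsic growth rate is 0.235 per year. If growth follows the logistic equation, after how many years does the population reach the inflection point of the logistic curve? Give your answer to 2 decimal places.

Logistic growth is fastest at N = K/2 = 2225.
A = (K − N₀)/N₀ = 10.499. Set K/(1 + A·e^(−rt)) = K/2 → A·e^(−rt) = 1.
e^(−0.235t) = 1/10.499 = 0.0952498, so t = ln(10.499)/0.235 = 2.3513/0.235 = 10.005.

10.01 years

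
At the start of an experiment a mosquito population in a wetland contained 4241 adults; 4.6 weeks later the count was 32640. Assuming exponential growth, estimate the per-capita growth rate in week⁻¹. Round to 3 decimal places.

From N(t) = N₀·e^(rt): e^(r·4.6) = 32640/4241 = 7.6963.
r·4.6 = ln(7.6963) = 2.0407, so r = 2.0407/4.6 = 0.44364.

0.444 per week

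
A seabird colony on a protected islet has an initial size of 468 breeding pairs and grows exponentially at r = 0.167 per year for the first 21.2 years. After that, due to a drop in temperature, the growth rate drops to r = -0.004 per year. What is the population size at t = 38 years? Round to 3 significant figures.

Phase 1: N(21.2) = 468·e^(0.167×21.2) = 468·e^3.54 = 16137.
Phase 2 runs for 38 − 21.2 = 16.8 years at r = -0.004.
N(38) = 16137·e^(-0.004×16.8) = 16137·e^-0.0672 = 15088.2.

15100 breeding pairs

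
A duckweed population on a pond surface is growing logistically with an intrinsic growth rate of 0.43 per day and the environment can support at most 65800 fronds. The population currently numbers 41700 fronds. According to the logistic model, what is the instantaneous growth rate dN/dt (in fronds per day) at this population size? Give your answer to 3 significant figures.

6570 fronds per day

dN/dt = rN(1 − N/K) = 0.43 × 41700 × (1 − 41700/65800).
1 − 41700/65800 = 0.36626; dN/dt = 0.43 × 41700 × 0.36626 = 6567.4.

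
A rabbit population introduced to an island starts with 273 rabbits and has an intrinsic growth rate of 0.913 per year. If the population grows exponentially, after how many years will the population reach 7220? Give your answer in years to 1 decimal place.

Set N₀·e^(rt) = 7220: e^(0.913·t) = 7220/273 = 26.447.
0.913·t = ln(26.447) = 3.2751, so t = 3.2751/0.913 = 3.5872.

3.6 years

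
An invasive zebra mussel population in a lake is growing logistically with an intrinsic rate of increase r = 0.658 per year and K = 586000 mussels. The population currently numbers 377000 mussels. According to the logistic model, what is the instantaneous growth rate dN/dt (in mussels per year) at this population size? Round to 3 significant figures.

88500 mussels per year

dN/dt = rN(1 − N/K) = 0.658 × 377000 × (1 − 377000/586000).
1 − 377000/586000 = 0.35666; dN/dt = 0.658 × 377000 × 0.35666 = 88474.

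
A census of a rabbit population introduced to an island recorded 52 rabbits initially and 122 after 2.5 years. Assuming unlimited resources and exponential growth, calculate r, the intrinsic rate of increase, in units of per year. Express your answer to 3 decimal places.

0.341 per year

From N(t) = N₀·e^(rt): e^(r·2.5) = 122/52 = 2.3462.
r·2.5 = ln(2.3462) = 0.85278, so r = 0.85278/2.5 = 0.34111.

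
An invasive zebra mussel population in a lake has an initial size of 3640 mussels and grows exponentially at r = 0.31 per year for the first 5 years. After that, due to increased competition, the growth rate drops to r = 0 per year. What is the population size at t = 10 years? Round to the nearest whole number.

Phase 1: N(5) = 3640·e^(0.31×5) = 3640·e^1.55 = 17149.8.
Phase 2 runs for 10 − 5 = 5 years at r = 0.
N(10) = 17149.8·e^(0×5) = 17149.8·e^-0 = 17149.8.

17150 mussels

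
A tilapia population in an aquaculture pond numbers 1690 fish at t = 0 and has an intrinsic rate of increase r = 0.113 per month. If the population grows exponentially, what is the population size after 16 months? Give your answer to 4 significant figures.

10310 fish

N(t) = N₀·e^(rt) = 1690 × e^(0.113×16) = 1690 × e^1.808.
e^1.808 ≈ 6.0982, so N ≈ 1690 × 6.0982 = 10306.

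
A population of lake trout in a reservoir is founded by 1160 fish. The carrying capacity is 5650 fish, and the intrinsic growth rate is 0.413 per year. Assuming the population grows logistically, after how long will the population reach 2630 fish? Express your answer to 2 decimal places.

A = (K − N₀)/N₀ = (5650 − 1160)/1160 = 3.8707.
Solve 5650/(1 + 3.8707·e^(−0.413t)) = 2630: 1 + 3.8707·e^(−0.413t) = 2.1483, so e^(−0.413t) = 0.296663.
−0.413·t = ln(0.296663) = -1.2152, so t = 1.2152/0.413 = 2.9423.

2.94 years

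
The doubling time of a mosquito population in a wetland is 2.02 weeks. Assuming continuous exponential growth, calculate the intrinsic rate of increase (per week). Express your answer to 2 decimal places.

0.34 per week

r = ln(2)/t_d = 0.6931/2.02 = 0.34314.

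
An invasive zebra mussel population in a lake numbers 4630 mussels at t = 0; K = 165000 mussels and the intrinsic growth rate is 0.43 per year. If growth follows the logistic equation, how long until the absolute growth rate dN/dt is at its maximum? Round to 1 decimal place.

8.2 years

Logistic growth is fastest at N = K/2 = 82500.
A = (K − N₀)/N₀ = 34.637. Set K/(1 + A·e^(−rt)) = K/2 → A·e^(−rt) = 1.
e^(−0.43t) = 1/34.637 = 0.0288707, so t = ln(34.637)/0.43 = 3.5449/0.43 = 8.244.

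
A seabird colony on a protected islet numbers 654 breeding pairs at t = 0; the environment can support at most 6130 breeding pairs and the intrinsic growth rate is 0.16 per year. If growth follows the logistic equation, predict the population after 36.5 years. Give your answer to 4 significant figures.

5984 breeding pairs

A = (K − N₀)/N₀ = (6130 − 654)/654 = 8.3731.
N(t) = K/(1 + A·e^(−rt)) = 6130/(1 + 8.3731×e^(−0.16×36.5)).
e^(−5.84) = 0.0029088; denominator = 1 + 8.3731×0.0029088 = 1.0244.
N = 6130/1.0244 = 5984.25.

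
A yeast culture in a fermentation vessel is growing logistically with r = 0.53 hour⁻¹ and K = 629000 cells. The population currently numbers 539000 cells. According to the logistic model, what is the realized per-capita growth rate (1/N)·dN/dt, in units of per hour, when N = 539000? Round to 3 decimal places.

0.076 per hour

(1/N)·dN/dt = r(1 − N/K) = 0.53 × (1 − 539000/629000).
= 0.53 × 0.14308 = 0.075835.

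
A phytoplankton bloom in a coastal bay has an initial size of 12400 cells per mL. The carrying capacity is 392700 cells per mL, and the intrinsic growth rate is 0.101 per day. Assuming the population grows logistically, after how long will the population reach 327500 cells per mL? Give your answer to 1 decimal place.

A = (K − N₀)/N₀ = (392700 − 12400)/12400 = 30.669.
Solve 392700/(1 + 30.669·e^(−0.101t)) = 327500: 1 + 30.669·e^(−0.101t) = 1.1991, so e^(−0.101t) = 0.0064913.
−0.101·t = ln(0.0064913) = -5.0373, so t = 5.0373/0.101 = 49.874.

49.9 days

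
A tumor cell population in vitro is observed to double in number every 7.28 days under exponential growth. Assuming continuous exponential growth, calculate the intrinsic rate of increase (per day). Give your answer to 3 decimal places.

r = ln(2)/t_d = 0.6931/7.28 = 0.095213.

0.095 per day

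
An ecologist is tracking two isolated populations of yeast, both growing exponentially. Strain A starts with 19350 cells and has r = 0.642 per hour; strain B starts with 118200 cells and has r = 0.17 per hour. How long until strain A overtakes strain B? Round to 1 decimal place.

Set 19350·e^(0.642t) = 118200·e^(0.17t).
e^((0.642 − 0.17)t) = 118200/19350 → e^(0.472·t) = 6.1085.
0.472·t = ln(6.1085) = 1.8097, so t = 1.8097/0.472 = 3.8341.

3.8 hours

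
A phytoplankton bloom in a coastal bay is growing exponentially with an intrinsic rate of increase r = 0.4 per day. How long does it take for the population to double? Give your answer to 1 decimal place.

Doubling time t_d = ln(2)/r = 0.6931/0.4 = 1.7329.

1.7 days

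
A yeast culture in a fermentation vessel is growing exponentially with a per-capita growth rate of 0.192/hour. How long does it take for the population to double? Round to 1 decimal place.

Doubling time t_d = ln(2)/r = 0.6931/0.192 = 3.6101.

3.6 hours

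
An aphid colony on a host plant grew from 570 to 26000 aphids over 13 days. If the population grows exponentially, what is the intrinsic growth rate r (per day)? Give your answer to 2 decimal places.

From N(t) = N₀·e^(rt): e^(r·13) = 26000/570 = 45.614.
r·13 = ln(45.614) = 3.8202, so r = 3.8202/13 = 0.29386.

0.29 per day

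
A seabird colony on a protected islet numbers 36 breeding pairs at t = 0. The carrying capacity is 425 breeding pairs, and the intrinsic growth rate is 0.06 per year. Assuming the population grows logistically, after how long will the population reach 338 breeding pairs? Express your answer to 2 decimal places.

62.29 years

A = (K − N₀)/N₀ = (425 − 36)/36 = 10.806.
Solve 425/(1 + 10.806·e^(−0.06t)) = 338: 1 + 10.806·e^(−0.06t) = 1.2574, so e^(−0.06t) = 0.0238208.
−0.06·t = ln(0.0238208) = -3.7372, so t = 3.7372/0.06 = 62.287.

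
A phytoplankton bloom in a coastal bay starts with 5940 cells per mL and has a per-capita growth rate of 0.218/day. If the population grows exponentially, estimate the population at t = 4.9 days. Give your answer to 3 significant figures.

17300 cells per mL

N(t) = N₀·e^(rt) = 5940 × e^(0.218×4.9) = 5940 × e^1.068.
e^1.068 ≈ 2.9101, so N ≈ 5940 × 2.9101 = 17286.2.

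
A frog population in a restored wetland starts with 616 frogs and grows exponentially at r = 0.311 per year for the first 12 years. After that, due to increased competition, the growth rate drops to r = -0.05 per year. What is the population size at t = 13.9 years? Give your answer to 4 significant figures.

23390 frogs

Phase 1: N(12) = 616·e^(0.311×12) = 616·e^3.732 = 25725.7.
Phase 2 runs for 13.9 − 12 = 1.9 years at r = -0.05.
N(13.9) = 25725.7·e^(-0.05×1.9) = 25725.7·e^-0.095 = 23394.3.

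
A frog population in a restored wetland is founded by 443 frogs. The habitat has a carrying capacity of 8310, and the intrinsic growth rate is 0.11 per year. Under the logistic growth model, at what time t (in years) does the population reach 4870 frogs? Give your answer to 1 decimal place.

29.3 years

A = (K − N₀)/N₀ = (8310 − 443)/443 = 17.758.
Solve 8310/(1 + 17.758·e^(−0.11t)) = 4870: 1 + 17.758·e^(−0.11t) = 1.7064, so e^(−0.11t) = 0.0397763.
−0.11·t = ln(0.0397763) = -3.2245, so t = 3.2245/0.11 = 29.313.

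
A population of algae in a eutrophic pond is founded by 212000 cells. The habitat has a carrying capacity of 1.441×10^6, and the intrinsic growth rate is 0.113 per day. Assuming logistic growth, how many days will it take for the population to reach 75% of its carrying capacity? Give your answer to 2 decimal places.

25.27 days

A = (K − N₀)/N₀ = (1.441×10^6 − 212000)/212000 = 5.7972.
Solve 1.441×10^6/(1 + 5.7972·e^(−0.113t)) = 1.08075×10^6: 1 + 5.7972·e^(−0.113t) = 1.3333, so e^(−0.113t) = 0.0574993.
−0.113·t = ln(0.0574993) = -2.856, so t = 2.856/0.113 = 25.274.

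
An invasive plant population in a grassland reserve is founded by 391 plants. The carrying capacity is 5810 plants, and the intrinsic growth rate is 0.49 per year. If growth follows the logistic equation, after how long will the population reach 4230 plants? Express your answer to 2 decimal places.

7.37 years

A = (K − N₀)/N₀ = (5810 − 391)/391 = 13.859.
Solve 5810/(1 + 13.859·e^(−0.49t)) = 4230: 1 + 13.859·e^(−0.49t) = 1.3735, so e^(−0.49t) = 0.026951.
−0.49·t = ln(0.026951) = -3.6137, so t = 3.6137/0.49 = 7.375.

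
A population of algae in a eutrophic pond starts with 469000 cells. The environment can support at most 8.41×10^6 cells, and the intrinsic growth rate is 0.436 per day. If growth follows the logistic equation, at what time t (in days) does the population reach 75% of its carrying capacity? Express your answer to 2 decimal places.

A = (K − N₀)/N₀ = (8.41×10^6 − 469000)/469000 = 16.932.
Solve 8.41×10^6/(1 + 16.932·e^(−0.436t)) = 6.3075×10^6: 1 + 16.932·e^(−0.436t) = 1.3333, so e^(−0.436t) = 0.0196869.
−0.436·t = ln(0.0196869) = -3.9278, so t = 3.9278/0.436 = 9.0087.

9.01 days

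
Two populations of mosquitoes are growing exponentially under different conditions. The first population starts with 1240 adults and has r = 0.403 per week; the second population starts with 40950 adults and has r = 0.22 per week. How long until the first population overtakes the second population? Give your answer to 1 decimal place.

Set 1240·e^(0.403t) = 40950·e^(0.22t).
e^((0.403 − 0.22)t) = 40950/1240 → e^(0.183·t) = 33.024.
0.183·t = ln(33.024) = 3.4972, so t = 3.4972/0.183 = 19.111.

19.1 weeks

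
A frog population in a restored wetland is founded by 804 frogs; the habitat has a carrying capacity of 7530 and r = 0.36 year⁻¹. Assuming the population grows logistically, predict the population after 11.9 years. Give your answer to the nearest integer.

A = (K − N₀)/N₀ = (7530 − 804)/804 = 8.3657.
N(t) = K/(1 + A·e^(−rt)) = 7530/(1 + 8.3657×e^(−0.36×11.9)).
e^(−4.284) = 0.013787; denominator = 1 + 8.3657×0.013787 = 1.1153.
N = 7530/1.1153 = 6751.3.

6751 frogs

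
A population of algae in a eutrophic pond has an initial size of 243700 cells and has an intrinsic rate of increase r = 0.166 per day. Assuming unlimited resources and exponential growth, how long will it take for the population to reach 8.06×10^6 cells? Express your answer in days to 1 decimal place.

Set N₀·e^(rt) = 8.06×10^6: e^(0.166·t) = 8.06×10^6/243700 = 33.073.
0.166·t = ln(33.073) = 3.4987, so t = 3.4987/0.166 = 21.077.

21.1 days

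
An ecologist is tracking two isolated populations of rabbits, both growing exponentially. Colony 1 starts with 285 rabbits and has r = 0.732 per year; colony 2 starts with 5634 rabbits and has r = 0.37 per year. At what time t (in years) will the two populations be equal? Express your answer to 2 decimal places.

Set 285·e^(0.732t) = 5634·e^(0.37t).
e^((0.732 − 0.37)t) = 5634/285 → e^(0.362·t) = 19.768.
0.362·t = ln(19.768) = 2.9841, so t = 2.9841/0.362 = 8.2433.

8.24 years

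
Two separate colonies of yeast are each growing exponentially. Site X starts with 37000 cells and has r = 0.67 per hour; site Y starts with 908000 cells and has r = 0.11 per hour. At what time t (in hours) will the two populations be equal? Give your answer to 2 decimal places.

Set 37000·e^(0.67t) = 908000·e^(0.11t).
e^((0.67 − 0.11)t) = 908000/37000 → e^(0.56·t) = 24.541.
0.56·t = ln(24.541) = 3.2003, so t = 3.2003/0.56 = 5.7149.

5.71 hours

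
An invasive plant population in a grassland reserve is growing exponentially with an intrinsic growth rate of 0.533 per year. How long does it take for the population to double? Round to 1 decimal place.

1.3 years

Doubling time t_d = ln(2)/r = 0.6931/0.533 = 1.3005.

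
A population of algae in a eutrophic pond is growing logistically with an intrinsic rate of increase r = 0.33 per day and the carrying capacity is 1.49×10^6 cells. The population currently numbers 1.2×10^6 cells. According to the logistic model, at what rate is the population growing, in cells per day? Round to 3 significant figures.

dN/dt = rN(1 − N/K) = 0.33 × 1.2×10^6 × (1 − 1.2×10^6/1.49×10^6).
1 − 1.2×10^6/1.49×10^6 = 0.19463; dN/dt = 0.33 × 1.2×10^6 × 0.19463 = 77074.

77100 cells per day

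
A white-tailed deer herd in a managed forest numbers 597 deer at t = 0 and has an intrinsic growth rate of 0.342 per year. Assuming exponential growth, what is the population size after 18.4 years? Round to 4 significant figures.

322800 deer

N(t) = N₀·e^(rt) = 597 × e^(0.342×18.4) = 597 × e^6.293.
e^6.293 ≈ 540.67, so N ≈ 597 × 540.67 = 322777.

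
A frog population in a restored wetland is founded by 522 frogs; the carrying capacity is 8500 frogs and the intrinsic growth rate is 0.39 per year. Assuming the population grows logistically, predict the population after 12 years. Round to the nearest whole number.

A = (K − N₀)/N₀ = (8500 − 522)/522 = 15.284.
N(t) = K/(1 + A·e^(−rt)) = 8500/(1 + 15.284×e^(−0.39×12)).
e^(−4.68) = 0.009279; denominator = 1 + 15.284×0.009279 = 1.1418.
N = 8500/1.1418 = 7444.28.

7444 frogs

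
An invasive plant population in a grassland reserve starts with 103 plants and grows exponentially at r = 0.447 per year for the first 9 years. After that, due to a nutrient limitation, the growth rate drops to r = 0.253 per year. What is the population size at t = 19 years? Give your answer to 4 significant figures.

72240 plants

Phase 1: N(9) = 103·e^(0.447×9) = 103·e^4.023 = 5754.45.
Phase 2 runs for 19 − 9 = 10 years at r = 0.253.
N(19) = 5754.45·e^(0.253×10) = 5754.45·e^2.53 = 72238.5.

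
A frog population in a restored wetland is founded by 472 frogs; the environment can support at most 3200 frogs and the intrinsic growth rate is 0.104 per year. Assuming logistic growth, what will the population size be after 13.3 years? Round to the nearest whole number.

1306 frogs

A = (K − N₀)/N₀ = (3200 − 472)/472 = 5.7797.
N(t) = K/(1 + A·e^(−rt)) = 3200/(1 + 5.7797×e^(−0.104×13.3)).
e^(−1.383) = 0.25077; denominator = 1 + 5.7797×0.25077 = 2.4494.
N = 3200/2.4494 = 1306.45.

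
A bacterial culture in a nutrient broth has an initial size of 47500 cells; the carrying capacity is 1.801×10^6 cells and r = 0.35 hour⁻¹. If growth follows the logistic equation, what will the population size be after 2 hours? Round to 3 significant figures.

A = (K − N₀)/N₀ = (1.801×10^6 − 47500)/47500 = 36.916.
N(t) = K/(1 + A·e^(−rt)) = 1.801×10^6/(1 + 36.916×e^(−0.35×2)).
e^(−0.7) = 0.49659; denominator = 1 + 36.916×0.49659 = 19.332.
N = 1.801×10^6/19.332 = 93162.4.

93200 cells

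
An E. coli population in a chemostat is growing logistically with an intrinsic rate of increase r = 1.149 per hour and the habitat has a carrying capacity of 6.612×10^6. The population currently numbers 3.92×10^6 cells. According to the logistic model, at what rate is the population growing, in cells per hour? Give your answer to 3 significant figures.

1830000 cells per hour

dN/dt = rN(1 − N/K) = 1.149 × 3.92×10^6 × (1 − 3.92×10^6/6.612×10^6).
1 − 3.92×10^6/6.612×10^6 = 0.40714; dN/dt = 1.149 × 3.92×10^6 × 0.40714 = 1.83378×10^6.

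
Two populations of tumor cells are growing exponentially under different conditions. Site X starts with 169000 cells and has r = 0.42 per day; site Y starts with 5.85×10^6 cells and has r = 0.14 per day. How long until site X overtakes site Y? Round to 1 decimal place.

Set 169000·e^(0.42t) = 5.85×10^6·e^(0.14t).
e^((0.42 − 0.14)t) = 5.85×10^6/169000 → e^(0.28·t) = 34.615.
0.28·t = ln(34.615) = 3.5443, so t = 3.5443/0.28 = 12.658.

12.7 days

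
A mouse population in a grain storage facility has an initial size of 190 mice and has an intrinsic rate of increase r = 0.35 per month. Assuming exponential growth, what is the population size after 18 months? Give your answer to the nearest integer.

N(t) = N₀·e^(rt) = 190 × e^(0.35×18) = 190 × e^6.3.
e^6.3 ≈ 544.57, so N ≈ 190 × 544.57 = 103469.

103469 mice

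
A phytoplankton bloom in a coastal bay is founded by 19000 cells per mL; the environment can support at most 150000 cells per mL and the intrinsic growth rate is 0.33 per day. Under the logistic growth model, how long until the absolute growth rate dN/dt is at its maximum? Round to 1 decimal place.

5.9 days

Logistic growth is fastest at N = K/2 = 75000.
A = (K − N₀)/N₀ = 6.8947. Set K/(1 + A·e^(−rt)) = K/2 → A·e^(−rt) = 1.
e^(−0.33t) = 1/6.8947 = 0.145038, so t = ln(6.8947)/0.33 = 1.9308/0.33 = 5.8508.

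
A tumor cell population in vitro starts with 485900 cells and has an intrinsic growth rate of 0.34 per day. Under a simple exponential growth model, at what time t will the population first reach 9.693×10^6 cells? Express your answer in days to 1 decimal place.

8.8 days

Set N₀·e^(rt) = 9.693×10^6: e^(0.34·t) = 9.693×10^6/485900 = 19.949.
0.34·t = ln(19.949) = 2.9932, so t = 2.9932/0.34 = 8.8034.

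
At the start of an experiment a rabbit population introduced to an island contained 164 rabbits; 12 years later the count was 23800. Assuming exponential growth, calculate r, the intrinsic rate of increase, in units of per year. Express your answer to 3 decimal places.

From N(t) = N₀·e^(rt): e^(r·12) = 23800/164 = 145.12.
r·12 = ln(145.12) = 4.9776, so r = 4.9776/12 = 0.4148.

0.415 per year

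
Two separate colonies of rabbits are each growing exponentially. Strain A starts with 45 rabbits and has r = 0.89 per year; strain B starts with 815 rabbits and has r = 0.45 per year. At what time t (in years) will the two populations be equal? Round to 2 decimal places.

6.58 years

Set 45·e^(0.89t) = 815·e^(0.45t).
e^((0.89 − 0.45)t) = 815/45 → e^(0.44·t) = 18.111.
0.44·t = ln(18.111) = 2.8965, so t = 2.8965/0.44 = 6.583.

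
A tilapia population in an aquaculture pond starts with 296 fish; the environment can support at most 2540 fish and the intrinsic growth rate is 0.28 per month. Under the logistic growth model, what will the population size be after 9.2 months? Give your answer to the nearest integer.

1611 fish

A = (K − N₀)/N₀ = (2540 − 296)/296 = 7.5811.
N(t) = K/(1 + A·e^(−rt)) = 2540/(1 + 7.5811×e^(−0.28×9.2)).
e^(−2.576) = 0.076078; denominator = 1 + 7.5811×0.076078 = 1.5768.
N = 2540/1.5768 = 1610.91.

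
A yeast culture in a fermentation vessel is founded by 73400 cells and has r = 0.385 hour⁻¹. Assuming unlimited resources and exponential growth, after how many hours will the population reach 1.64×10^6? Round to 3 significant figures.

8.07 hours

Set N₀·e^(rt) = 1.64×10^6: e^(0.385·t) = 1.64×10^6/73400 = 22.343.
0.385·t = ln(22.343) = 3.1065, so t = 3.1065/0.385 = 8.0689.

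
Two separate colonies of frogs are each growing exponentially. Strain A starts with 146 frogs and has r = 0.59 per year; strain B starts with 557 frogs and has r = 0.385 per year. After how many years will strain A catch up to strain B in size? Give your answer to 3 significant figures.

Set 146·e^(0.59t) = 557·e^(0.385t).
e^((0.59 − 0.385)t) = 557/146 → e^(0.205·t) = 3.8151.
0.205·t = ln(3.8151) = 1.339, so t = 1.339/0.205 = 6.5315.

6.53 years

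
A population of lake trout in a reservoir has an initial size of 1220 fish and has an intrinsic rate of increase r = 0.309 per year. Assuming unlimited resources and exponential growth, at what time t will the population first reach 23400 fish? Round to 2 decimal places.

Set N₀·e^(rt) = 23400: e^(0.309·t) = 23400/1220 = 19.18.
0.309·t = ln(19.18) = 2.9539, so t = 2.9539/0.309 = 9.5595.

9.56 years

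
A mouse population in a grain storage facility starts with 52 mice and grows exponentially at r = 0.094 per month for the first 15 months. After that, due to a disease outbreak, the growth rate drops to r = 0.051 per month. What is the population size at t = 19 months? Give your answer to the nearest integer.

261 mice

Phase 1: N(15) = 52·e^(0.094×15) = 52·e^1.41 = 212.99.
Phase 2 runs for 19 − 15 = 4 months at r = 0.051.
N(19) = 212.99·e^(0.051×4) = 212.99·e^0.204 = 261.189.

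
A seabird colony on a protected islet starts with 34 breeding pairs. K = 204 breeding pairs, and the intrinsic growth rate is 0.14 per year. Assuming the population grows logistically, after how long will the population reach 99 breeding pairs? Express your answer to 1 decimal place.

A = (K − N₀)/N₀ = (204 − 34)/34 = 5.
Solve 204/(1 + 5·e^(−0.14t)) = 99: 1 + 5·e^(−0.14t) = 2.0606, so e^(−0.14t) = 0.212121.
−0.14·t = ln(0.212121) = -1.5506, so t = 1.5506/0.14 = 11.076.

11.1 years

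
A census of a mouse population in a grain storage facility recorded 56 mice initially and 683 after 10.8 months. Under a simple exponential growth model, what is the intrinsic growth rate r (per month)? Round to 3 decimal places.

0.232 per month

From N(t) = N₀·e^(rt): e^(r·10.8) = 683/56 = 12.196.
r·10.8 = ln(12.196) = 2.5011, so r = 2.5011/10.8 = 0.23159.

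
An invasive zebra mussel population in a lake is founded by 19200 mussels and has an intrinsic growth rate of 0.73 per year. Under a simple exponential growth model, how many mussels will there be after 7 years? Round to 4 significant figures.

N(t) = N₀·e^(rt) = 19200 × e^(0.73×7) = 19200 × e^5.11.
e^5.11 ≈ 165.67, so N ≈ 19200 × 165.67 = 3.180871×10^6.

3181000 mussels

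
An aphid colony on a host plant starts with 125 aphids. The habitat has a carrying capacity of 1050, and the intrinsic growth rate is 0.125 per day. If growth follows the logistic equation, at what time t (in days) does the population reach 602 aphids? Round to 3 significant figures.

18.4 days

A = (K − N₀)/N₀ = (1050 − 125)/125 = 7.4.
Solve 1050/(1 + 7.4·e^(−0.125t)) = 602: 1 + 7.4·e^(−0.125t) = 1.7442, so e^(−0.125t) = 0.100566.
−0.125·t = ln(0.100566) = -2.2969, so t = 2.2969/0.125 = 18.376.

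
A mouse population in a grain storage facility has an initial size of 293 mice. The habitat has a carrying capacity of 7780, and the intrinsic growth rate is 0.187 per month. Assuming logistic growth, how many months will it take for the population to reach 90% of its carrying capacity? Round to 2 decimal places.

A = (K − N₀)/N₀ = (7780 − 293)/293 = 25.553.
Solve 7780/(1 + 25.553·e^(−0.187t)) = 7002: 1 + 25.553·e^(−0.187t) = 1.1111, so e^(−0.187t) = 0.00434828.
−0.187·t = ln(0.00434828) = -5.438, so t = 5.438/0.187 = 29.08.

29.08 months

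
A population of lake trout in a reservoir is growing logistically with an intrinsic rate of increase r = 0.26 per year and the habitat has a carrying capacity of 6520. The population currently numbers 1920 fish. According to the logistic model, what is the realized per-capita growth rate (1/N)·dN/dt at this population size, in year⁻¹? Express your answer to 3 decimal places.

0.183 per year

(1/N)·dN/dt = r(1 − N/K) = 0.26 × (1 − 1920/6520).
= 0.26 × 0.70552 = 0.18344.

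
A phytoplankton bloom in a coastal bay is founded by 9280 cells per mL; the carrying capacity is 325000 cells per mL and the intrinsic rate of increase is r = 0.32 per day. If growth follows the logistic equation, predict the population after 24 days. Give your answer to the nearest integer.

319971 cells per mL

A = (K − N₀)/N₀ = (325000 − 9280)/9280 = 34.022.
N(t) = K/(1 + A·e^(−rt)) = 325000/(1 + 34.022×e^(−0.32×24)).
e^(−7.68) = 0.00046197; denominator = 1 + 34.022×0.00046197 = 1.0157.
N = 325000/1.0157 = 319971.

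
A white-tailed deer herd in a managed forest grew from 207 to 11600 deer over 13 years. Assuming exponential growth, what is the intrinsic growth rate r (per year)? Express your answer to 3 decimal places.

0.310 per year

From N(t) = N₀·e^(rt): e^(r·13) = 11600/207 = 56.039.
r·13 = ln(56.039) = 4.026, so r = 4.026/13 = 0.3097.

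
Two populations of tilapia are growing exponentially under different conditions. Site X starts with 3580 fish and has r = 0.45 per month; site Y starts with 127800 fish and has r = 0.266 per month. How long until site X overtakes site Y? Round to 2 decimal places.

Set 3580·e^(0.45t) = 127800·e^(0.266t).
e^((0.45 − 0.266)t) = 127800/3580 → e^(0.184·t) = 35.698.
0.184·t = ln(35.698) = 3.5751, so t = 3.5751/0.184 = 19.43.

19.43 months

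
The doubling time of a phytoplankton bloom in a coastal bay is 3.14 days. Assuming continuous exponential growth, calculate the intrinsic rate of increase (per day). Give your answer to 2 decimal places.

0.22 per day

r = ln(2)/t_d = 0.6931/3.14 = 0.22075.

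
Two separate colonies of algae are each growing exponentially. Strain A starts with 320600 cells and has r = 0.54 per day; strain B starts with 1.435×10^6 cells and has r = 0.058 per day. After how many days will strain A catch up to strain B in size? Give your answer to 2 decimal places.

3.11 days

Set 320600·e^(0.54t) = 1.435×10^6·e^(0.058t).
e^((0.54 − 0.058)t) = 1.435×10^6/320600 → e^(0.482·t) = 4.476.
0.482·t = ln(4.476) = 1.4987, so t = 1.4987/0.482 = 3.1094.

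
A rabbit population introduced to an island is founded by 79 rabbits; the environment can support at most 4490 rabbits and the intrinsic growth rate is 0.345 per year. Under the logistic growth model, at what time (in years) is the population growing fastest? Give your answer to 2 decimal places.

Logistic growth is fastest at N = K/2 = 2245.
A = (K − N₀)/N₀ = 55.835. Set K/(1 + A·e^(−rt)) = K/2 → A·e^(−rt) = 1.
e^(−0.345t) = 1/55.835 = 0.0179098, so t = ln(55.835)/0.345 = 4.0224/0.345 = 11.659.

11.66 years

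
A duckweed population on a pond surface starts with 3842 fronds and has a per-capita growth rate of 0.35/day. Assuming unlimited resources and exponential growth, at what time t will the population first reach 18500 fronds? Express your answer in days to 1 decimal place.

4.5 days

Set N₀·e^(rt) = 18500: e^(0.35·t) = 18500/3842 = 4.8152.
0.35·t = ln(4.8152) = 1.5718, so t = 1.5718/0.35 = 4.4908.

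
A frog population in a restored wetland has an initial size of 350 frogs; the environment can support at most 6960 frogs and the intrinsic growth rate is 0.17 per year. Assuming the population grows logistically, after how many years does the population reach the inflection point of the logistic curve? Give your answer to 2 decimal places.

Logistic growth is fastest at N = K/2 = 3480.
A = (K − N₀)/N₀ = 18.886. Set K/(1 + A·e^(−rt)) = K/2 → A·e^(−rt) = 1.
e^(−0.17t) = 1/18.886 = 0.0529501, so t = ln(18.886)/0.17 = 2.9384/0.17 = 17.285.

17.28 years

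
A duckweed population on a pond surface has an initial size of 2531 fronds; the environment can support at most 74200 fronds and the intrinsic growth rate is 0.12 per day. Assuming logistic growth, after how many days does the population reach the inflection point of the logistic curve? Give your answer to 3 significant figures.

Logistic growth is fastest at N = K/2 = 37100.
A = (K − N₀)/N₀ = 28.316. Set K/(1 + A·e^(−rt)) = K/2 → A·e^(−rt) = 1.
e^(−0.12t) = 1/28.316 = 0.0353151, so t = ln(28.316)/0.12 = 3.3434/0.12 = 27.862.

27.9 days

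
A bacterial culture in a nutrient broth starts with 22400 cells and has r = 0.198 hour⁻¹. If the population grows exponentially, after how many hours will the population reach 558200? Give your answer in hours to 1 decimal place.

16.2 hours

Set N₀·e^(rt) = 558200: e^(0.198·t) = 558200/22400 = 24.92.
0.198·t = ln(24.92) = 3.2157, so t = 3.2157/0.198 = 16.241.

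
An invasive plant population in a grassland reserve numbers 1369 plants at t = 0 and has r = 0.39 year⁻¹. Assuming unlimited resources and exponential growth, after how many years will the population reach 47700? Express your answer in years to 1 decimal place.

Set N₀·e^(rt) = 47700: e^(0.39·t) = 47700/1369 = 34.843.
0.39·t = ln(34.843) = 3.5509, so t = 3.5509/0.39 = 9.1047.

9.1 years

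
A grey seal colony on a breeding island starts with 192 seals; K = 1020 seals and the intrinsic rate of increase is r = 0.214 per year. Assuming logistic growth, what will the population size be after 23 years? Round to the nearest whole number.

989 seals

A = (K − N₀)/N₀ = (1020 − 192)/192 = 4.3125.
N(t) = K/(1 + A·e^(−rt)) = 1020/(1 + 4.3125×e^(−0.214×23)).
e^(−4.922) = 0.0072845; denominator = 1 + 4.3125×0.0072845 = 1.0314.
N = 1020/1.0314 = 988.933.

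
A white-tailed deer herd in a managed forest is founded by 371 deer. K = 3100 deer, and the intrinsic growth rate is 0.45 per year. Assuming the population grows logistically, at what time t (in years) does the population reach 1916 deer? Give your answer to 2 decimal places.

5.50 years

A = (K − N₀)/N₀ = (3100 − 371)/371 = 7.3558.
Solve 3100/(1 + 7.3558·e^(−0.45t)) = 1916: 1 + 7.3558·e^(−0.45t) = 1.618, so e^(−0.45t) = 0.0840091.
−0.45·t = ln(0.0840091) = -2.4768, so t = 2.4768/0.45 = 5.5041.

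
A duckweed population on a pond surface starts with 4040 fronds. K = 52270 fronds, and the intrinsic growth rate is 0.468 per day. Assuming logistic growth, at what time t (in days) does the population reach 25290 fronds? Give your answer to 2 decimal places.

A = (K − N₀)/N₀ = (52270 − 4040)/4040 = 11.938.
Solve 52270/(1 + 11.938·e^(−0.468t)) = 25290: 1 + 11.938·e^(−0.468t) = 2.0668, so e^(−0.468t) = 0.0893629.
−0.468·t = ln(0.0893629) = -2.415, so t = 2.415/0.468 = 5.1604.

5.16 days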